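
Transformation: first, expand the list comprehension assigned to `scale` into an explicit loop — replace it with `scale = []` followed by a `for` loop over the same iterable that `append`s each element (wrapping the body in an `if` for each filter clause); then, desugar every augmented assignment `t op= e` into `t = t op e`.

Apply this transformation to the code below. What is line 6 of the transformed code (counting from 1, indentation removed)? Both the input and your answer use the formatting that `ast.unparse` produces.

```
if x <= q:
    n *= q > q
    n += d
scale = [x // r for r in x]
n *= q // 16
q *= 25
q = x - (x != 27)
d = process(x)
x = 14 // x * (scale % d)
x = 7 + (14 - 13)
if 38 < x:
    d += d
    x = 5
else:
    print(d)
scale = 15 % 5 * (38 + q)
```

scale.append(x // r)

Transformed code:
if x <= q:
    n = n * (q > q)
    n = n + d
scale = []
for r in x:
    scale.append(x // r)
n = n * (q // 16)
q = q * 25
q = x - (x != 27)
d = process(x)
x = 14 // x * (scale % d)
x = 7 + (14 - 13)
if 38 < x:
    d = d + d
    x = 5
else:
    print(d)
scale = 15 % 5 * (38 + q)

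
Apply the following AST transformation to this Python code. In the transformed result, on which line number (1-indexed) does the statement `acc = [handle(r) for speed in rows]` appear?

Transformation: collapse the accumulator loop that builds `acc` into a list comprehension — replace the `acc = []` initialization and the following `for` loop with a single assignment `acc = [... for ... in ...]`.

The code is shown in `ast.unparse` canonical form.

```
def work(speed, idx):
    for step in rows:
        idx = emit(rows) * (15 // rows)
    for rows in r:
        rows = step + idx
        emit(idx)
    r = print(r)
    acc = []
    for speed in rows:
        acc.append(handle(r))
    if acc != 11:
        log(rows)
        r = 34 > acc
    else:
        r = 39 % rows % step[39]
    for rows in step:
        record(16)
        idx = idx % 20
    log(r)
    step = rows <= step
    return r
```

Transformed code:
def work(speed, idx):
    for step in rows:
        idx = emit(rows) * (15 // rows)
    for rows in r:
        rows = step + idx
        emit(idx)
    r = print(r)
    acc = [handle(r) for speed in rows]
    if acc != 11:
        log(rows)
        r = 34 > acc
    else:
        r = 39 % rows % step[39]
    for rows in step:
        record(16)
        idx = idx % 20
    log(r)
    step = rows <= step
    return r

8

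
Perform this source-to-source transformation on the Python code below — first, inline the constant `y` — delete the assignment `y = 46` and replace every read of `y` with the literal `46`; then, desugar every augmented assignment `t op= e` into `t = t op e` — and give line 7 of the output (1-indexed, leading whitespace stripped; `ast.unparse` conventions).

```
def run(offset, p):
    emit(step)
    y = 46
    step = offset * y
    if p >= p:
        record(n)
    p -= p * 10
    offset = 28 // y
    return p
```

offset = 28 // 46

Transformed code:
def run(offset, p):
    emit(step)
    step = offset * 46
    if p >= p:
        record(n)
    p = p - p * 10
    offset = 28 // 46
    return p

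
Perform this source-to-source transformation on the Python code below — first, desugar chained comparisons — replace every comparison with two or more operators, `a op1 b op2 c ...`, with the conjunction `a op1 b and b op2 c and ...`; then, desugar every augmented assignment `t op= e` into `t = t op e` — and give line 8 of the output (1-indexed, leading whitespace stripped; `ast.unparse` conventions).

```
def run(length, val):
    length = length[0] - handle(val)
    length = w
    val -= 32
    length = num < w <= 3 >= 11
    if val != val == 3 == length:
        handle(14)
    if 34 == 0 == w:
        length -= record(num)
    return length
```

if 34 == 0 and 0 == w:

Transformed code:
def run(length, val):
    length = length[0] - handle(val)
    length = w
    val = val - 32
    length = num < w and w <= 3 and (3 >= 11)
    if val != val and val == 3 and (3 == length):
        handle(14)
    if 34 == 0 and 0 == w:
        length = length - record(num)
    return length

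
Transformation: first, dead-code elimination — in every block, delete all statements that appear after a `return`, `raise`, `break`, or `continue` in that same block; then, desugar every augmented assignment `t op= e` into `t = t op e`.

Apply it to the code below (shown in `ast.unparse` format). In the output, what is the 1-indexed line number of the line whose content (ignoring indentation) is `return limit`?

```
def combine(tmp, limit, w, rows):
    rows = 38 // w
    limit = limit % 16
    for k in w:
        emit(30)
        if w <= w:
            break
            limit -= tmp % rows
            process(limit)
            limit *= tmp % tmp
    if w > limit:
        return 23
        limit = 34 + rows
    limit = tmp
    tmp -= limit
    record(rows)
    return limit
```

Transformed code:
def combine(tmp, limit, w, rows):
    rows = 38 // w
    limit = limit % 16
    for k in w:
        emit(30)
        if w <= w:
            break
    if w > limit:
        return 23
    limit = tmp
    tmp = tmp - limit
    record(rows)
    return limit

13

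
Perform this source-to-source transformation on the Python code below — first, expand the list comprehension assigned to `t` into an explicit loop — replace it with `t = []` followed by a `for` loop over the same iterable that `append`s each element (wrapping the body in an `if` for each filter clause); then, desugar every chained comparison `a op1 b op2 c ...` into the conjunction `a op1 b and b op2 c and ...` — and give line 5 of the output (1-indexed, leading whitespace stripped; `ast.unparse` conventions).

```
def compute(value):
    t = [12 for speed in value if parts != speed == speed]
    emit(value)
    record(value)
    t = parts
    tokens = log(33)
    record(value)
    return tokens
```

t.append(12)

Transformed code:
def compute(value):
    t = []
    for speed in value:
        if parts != speed and speed == speed:
            t.append(12)
    emit(value)
    record(value)
    t = parts
    tokens = log(33)
    record(value)
    return tokens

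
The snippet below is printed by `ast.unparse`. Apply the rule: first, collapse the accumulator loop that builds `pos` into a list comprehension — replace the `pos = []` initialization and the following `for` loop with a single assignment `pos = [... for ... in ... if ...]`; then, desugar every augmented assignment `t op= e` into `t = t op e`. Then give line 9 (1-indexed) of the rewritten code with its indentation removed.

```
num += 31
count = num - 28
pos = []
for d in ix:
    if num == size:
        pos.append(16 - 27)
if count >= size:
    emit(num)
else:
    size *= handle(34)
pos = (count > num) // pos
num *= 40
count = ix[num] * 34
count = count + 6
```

num = num * 40

Transformed code:
num = num + 31
count = num - 28
pos = [16 - 27 for d in ix if num == size]
if count >= size:
    emit(num)
else:
    size = size * handle(34)
pos = (count > num) // pos
num = num * 40
count = ix[num] * 34
count = count + 6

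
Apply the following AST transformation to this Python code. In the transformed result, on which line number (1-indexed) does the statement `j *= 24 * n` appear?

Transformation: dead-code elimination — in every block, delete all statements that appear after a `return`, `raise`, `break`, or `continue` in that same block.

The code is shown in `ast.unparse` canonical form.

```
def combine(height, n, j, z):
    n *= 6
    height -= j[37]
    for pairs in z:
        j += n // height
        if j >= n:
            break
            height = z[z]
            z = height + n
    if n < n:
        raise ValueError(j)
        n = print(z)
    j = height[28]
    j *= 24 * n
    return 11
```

Transformed code:
def combine(height, n, j, z):
    n *= 6
    height -= j[37]
    for pairs in z:
        j += n // height
        if j >= n:
            break
    if n < n:
        raise ValueError(j)
    j = height[28]
    j *= 24 * n
    return 11

11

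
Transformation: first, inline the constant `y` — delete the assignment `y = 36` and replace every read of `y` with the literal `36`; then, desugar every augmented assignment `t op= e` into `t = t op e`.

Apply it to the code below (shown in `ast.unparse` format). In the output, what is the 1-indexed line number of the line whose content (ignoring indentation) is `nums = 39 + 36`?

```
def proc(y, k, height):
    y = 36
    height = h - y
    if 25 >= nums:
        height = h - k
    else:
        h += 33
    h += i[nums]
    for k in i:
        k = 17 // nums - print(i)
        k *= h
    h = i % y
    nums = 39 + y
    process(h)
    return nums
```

12

Transformed code:
def proc(y, k, height):
    height = h - 36
    if 25 >= nums:
        height = h - k
    else:
        h = h + 33
    h = h + i[nums]
    for k in i:
        k = 17 // nums - print(i)
        k = k * h
    h = i % 36
    nums = 39 + 36
    process(h)
    return nums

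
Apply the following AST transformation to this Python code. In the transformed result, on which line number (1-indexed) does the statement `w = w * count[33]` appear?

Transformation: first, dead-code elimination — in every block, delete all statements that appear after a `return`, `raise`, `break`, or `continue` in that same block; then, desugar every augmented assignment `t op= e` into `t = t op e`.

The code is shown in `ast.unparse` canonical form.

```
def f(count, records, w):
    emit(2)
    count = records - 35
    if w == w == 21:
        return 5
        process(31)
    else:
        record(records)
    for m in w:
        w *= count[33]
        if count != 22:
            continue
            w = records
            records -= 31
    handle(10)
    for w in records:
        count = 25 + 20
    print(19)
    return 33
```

Transformed code:
def f(count, records, w):
    emit(2)
    count = records - 35
    if w == w == 21:
        return 5
    else:
        record(records)
    for m in w:
        w = w * count[33]
        if count != 22:
            continue
    handle(10)
    for w in records:
        count = 25 + 20
    print(19)
    return 33

9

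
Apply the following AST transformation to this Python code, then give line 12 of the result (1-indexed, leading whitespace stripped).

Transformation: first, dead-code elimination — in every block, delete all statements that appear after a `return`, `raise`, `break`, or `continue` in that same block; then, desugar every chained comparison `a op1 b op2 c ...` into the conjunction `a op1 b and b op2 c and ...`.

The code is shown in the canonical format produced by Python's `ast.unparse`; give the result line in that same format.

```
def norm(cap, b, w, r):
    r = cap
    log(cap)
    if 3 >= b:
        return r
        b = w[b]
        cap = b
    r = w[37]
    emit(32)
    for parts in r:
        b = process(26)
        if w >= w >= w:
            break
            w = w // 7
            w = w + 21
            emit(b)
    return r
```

Transformed code:
def norm(cap, b, w, r):
    r = cap
    log(cap)
    if 3 >= b:
        return r
    r = w[37]
    emit(32)
    for parts in r:
        b = process(26)
        if w >= w and w >= w:
            break
    return r

return r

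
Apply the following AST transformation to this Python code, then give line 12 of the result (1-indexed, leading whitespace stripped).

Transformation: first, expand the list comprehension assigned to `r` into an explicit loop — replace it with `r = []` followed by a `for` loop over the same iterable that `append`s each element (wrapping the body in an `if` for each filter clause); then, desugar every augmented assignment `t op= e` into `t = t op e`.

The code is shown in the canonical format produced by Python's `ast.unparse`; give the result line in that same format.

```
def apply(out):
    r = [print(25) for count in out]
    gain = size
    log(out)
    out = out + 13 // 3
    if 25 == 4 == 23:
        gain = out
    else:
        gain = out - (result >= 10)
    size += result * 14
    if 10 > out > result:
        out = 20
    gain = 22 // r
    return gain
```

size = size + result * 14

Transformed code:
def apply(out):
    r = []
    for count in out:
        r.append(print(25))
    gain = size
    log(out)
    out = out + 13 // 3
    if 25 == 4 == 23:
        gain = out
    else:
        gain = out - (result >= 10)
    size = size + result * 14
    if 10 > out > result:
        out = 20
    gain = 22 // r
    return gain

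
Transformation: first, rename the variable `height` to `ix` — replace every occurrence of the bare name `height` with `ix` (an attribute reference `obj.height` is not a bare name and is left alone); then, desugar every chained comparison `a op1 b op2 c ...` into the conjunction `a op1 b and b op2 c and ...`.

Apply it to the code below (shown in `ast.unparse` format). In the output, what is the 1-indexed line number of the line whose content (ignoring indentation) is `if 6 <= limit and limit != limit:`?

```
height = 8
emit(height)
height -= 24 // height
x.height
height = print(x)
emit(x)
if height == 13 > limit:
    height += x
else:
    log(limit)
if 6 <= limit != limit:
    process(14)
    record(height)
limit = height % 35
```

Transformed code:
ix = 8
emit(ix)
ix -= 24 // ix
x.height
ix = print(x)
emit(x)
if ix == 13 and 13 > limit:
    ix += x
else:
    log(limit)
if 6 <= limit and limit != limit:
    process(14)
    record(ix)
limit = ix % 35

11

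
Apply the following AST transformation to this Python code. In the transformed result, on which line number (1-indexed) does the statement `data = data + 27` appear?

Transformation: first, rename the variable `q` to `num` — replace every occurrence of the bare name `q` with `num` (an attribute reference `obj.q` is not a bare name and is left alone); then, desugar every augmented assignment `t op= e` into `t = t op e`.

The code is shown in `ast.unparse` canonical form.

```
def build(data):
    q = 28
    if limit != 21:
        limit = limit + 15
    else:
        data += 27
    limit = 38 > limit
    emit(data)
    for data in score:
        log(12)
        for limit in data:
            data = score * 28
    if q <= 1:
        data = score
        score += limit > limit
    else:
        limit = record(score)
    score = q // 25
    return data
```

6

Transformed code:
def build(data):
    num = 28
    if limit != 21:
        limit = limit + 15
    else:
        data = data + 27
    limit = 38 > limit
    emit(data)
    for data in score:
        log(12)
        for limit in data:
            data = score * 28
    if num <= 1:
        data = score
        score = score + (limit > limit)
    else:
        limit = record(score)
    score = num // 25
    return data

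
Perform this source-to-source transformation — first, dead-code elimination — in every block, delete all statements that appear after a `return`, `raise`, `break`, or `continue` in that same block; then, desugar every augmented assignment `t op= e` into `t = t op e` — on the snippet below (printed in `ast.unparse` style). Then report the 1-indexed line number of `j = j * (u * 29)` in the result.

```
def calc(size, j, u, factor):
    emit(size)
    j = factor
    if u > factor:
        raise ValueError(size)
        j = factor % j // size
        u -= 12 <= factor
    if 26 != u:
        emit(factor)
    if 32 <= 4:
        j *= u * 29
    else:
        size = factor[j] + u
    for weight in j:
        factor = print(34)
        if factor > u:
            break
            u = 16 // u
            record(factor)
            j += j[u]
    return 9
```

Transformed code:
def calc(size, j, u, factor):
    emit(size)
    j = factor
    if u > factor:
        raise ValueError(size)
    if 26 != u:
        emit(factor)
    if 32 <= 4:
        j = j * (u * 29)
    else:
        size = factor[j] + u
    for weight in j:
        factor = print(34)
        if factor > u:
            break
    return 9

9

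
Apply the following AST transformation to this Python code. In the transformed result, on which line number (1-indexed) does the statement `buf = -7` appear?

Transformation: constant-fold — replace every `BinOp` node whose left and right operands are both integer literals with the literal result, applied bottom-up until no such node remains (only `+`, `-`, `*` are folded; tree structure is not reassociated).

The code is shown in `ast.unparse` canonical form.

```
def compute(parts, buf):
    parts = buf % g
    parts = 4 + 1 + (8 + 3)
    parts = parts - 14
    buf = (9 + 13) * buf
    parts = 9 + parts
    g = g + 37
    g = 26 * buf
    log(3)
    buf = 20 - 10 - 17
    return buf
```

Transformed code:
def compute(parts, buf):
    parts = buf % g
    parts = 16
    parts = parts - 14
    buf = 22 * buf
    parts = 9 + parts
    g = g + 37
    g = 26 * buf
    log(3)
    buf = -7
    return buf

10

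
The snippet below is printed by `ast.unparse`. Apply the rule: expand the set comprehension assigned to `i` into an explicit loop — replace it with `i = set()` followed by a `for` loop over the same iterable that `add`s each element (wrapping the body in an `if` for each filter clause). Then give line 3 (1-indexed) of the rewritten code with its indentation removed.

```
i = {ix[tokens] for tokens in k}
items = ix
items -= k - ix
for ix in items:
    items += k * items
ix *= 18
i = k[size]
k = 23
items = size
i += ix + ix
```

Transformed code:
i = set()
for tokens in k:
    i.add(ix[tokens])
items = ix
items -= k - ix
for ix in items:
    items += k * items
ix *= 18
i = k[size]
k = 23
items = size
i += ix + ix

i.add(ix[tokens])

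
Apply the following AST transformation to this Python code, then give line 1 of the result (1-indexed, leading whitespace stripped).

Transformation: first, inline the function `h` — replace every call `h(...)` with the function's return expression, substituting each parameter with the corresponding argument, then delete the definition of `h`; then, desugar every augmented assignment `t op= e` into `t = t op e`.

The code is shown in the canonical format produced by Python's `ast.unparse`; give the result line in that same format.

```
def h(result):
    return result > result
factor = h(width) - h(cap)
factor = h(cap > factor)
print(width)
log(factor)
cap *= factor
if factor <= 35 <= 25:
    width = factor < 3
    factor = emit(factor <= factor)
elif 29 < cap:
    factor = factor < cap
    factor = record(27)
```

Transformed code:
factor = (width > width) - (cap > cap)
factor = (cap > factor) > (cap > factor)
print(width)
log(factor)
cap = cap * factor
if factor <= 35 <= 25:
    width = factor < 3
    factor = emit(factor <= factor)
elif 29 < cap:
    factor = factor < cap
    factor = record(27)

factor = (width > width) - (cap > cap)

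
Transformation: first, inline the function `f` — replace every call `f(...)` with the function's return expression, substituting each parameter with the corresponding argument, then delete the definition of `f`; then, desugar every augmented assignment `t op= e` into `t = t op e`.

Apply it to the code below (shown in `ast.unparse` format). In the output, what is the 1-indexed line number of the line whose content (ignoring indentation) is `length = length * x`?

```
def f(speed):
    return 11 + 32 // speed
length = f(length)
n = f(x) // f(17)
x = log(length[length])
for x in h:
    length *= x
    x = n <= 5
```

Transformed code:
length = 11 + 32 // length
n = (11 + 32 // x) // (11 + 32 // 17)
x = log(length[length])
for x in h:
    length = length * x
    x = n <= 5

5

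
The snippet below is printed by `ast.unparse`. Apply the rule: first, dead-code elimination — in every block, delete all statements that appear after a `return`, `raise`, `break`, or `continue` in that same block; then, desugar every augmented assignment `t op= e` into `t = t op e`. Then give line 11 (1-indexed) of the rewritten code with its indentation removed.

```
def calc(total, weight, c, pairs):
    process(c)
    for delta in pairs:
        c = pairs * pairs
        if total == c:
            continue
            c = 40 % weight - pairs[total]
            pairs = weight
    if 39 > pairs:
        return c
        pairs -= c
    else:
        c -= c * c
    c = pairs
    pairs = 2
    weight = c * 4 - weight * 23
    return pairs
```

c = pairs

Transformed code:
def calc(total, weight, c, pairs):
    process(c)
    for delta in pairs:
        c = pairs * pairs
        if total == c:
            continue
    if 39 > pairs:
        return c
    else:
        c = c - c * c
    c = pairs
    pairs = 2
    weight = c * 4 - weight * 23
    return pairs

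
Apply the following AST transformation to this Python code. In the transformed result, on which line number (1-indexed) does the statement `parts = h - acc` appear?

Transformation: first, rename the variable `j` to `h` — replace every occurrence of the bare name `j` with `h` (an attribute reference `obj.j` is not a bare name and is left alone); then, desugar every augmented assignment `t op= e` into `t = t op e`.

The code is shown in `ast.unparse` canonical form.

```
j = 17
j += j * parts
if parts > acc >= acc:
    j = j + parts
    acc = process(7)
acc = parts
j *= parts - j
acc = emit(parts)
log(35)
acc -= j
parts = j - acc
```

Transformed code:
h = 17
h = h + h * parts
if parts > acc >= acc:
    h = h + parts
    acc = process(7)
acc = parts
h = h * (parts - h)
acc = emit(parts)
log(35)
acc = acc - h
parts = h - acc

11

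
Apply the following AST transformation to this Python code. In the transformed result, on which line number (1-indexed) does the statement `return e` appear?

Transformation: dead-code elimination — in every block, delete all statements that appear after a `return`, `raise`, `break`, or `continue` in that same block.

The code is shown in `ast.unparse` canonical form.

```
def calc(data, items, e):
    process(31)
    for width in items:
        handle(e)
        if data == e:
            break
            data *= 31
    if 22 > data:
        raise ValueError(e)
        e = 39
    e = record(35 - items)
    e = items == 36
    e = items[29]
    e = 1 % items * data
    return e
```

13

Transformed code:
def calc(data, items, e):
    process(31)
    for width in items:
        handle(e)
        if data == e:
            break
    if 22 > data:
        raise ValueError(e)
    e = record(35 - items)
    e = items == 36
    e = items[29]
    e = 1 % items * data
    return e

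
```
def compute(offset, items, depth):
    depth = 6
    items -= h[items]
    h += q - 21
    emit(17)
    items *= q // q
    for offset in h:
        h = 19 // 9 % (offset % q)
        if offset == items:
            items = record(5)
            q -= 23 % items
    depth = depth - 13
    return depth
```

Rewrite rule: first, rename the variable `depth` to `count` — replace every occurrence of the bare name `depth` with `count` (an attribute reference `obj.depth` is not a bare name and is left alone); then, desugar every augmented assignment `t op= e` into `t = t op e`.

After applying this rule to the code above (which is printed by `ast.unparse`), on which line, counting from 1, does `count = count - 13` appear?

Transformed code:
def compute(offset, items, count):
    count = 6
    items = items - h[items]
    h = h + (q - 21)
    emit(17)
    items = items * (q // q)
    for offset in h:
        h = 19 // 9 % (offset % q)
        if offset == items:
            items = record(5)
            q = q - 23 % items
    count = count - 13
    return count

12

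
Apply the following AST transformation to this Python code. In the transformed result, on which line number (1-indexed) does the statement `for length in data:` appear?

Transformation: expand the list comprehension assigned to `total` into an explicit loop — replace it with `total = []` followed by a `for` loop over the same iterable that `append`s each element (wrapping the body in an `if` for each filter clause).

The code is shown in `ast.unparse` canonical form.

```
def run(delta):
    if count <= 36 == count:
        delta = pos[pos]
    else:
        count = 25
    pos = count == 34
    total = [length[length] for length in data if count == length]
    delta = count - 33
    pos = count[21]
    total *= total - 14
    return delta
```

Transformed code:
def run(delta):
    if count <= 36 == count:
        delta = pos[pos]
    else:
        count = 25
    pos = count == 34
    total = []
    for length in data:
        if count == length:
            total.append(length[length])
    delta = count - 33
    pos = count[21]
    total *= total - 14
    return delta

8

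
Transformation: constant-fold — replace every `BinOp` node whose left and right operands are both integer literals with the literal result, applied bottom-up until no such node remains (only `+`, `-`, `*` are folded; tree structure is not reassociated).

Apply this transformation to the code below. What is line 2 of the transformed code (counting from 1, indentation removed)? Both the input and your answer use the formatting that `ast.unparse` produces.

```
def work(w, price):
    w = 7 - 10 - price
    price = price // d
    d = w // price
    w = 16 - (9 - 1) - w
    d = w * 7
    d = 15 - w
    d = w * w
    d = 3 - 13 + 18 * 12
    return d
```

Transformed code:
def work(w, price):
    w = -3 - price
    price = price // d
    d = w // price
    w = 8 - w
    d = w * 7
    d = 15 - w
    d = w * w
    d = 206
    return d

w = -3 - price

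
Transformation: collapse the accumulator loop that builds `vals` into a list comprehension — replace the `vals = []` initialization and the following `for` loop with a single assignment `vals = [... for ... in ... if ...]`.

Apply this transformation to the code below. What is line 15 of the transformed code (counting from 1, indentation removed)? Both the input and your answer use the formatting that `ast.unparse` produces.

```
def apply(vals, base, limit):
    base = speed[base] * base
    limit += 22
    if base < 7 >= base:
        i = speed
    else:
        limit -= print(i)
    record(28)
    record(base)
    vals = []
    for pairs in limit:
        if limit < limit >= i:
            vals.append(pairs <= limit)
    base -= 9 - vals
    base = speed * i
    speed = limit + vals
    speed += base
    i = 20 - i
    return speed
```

Transformed code:
def apply(vals, base, limit):
    base = speed[base] * base
    limit += 22
    if base < 7 >= base:
        i = speed
    else:
        limit -= print(i)
    record(28)
    record(base)
    vals = [pairs <= limit for pairs in limit if limit < limit >= i]
    base -= 9 - vals
    base = speed * i
    speed = limit + vals
    speed += base
    i = 20 - i
    return speed

i = 20 - i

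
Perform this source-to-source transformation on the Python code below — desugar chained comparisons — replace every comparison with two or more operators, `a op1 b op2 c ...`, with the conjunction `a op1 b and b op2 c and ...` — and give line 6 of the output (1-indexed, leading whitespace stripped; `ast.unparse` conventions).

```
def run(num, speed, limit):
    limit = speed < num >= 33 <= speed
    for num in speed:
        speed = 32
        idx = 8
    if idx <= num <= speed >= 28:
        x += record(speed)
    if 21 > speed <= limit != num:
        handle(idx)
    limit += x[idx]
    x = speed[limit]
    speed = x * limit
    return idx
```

Transformed code:
def run(num, speed, limit):
    limit = speed < num and num >= 33 and (33 <= speed)
    for num in speed:
        speed = 32
        idx = 8
    if idx <= num and num <= speed and (speed >= 28):
        x += record(speed)
    if 21 > speed and speed <= limit and (limit != num):
        handle(idx)
    limit += x[idx]
    x = speed[limit]
    speed = x * limit
    return idx

if idx <= num and num <= speed and (speed >= 28):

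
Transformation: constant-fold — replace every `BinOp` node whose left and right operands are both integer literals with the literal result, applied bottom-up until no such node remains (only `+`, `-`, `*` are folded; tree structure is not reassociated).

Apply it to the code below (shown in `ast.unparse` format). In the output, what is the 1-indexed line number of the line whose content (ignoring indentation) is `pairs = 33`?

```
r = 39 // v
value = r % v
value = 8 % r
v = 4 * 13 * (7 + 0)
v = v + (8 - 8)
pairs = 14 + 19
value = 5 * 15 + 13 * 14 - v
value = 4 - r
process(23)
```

6

Transformed code:
r = 39 // v
value = r % v
value = 8 % r
v = 364
v = v + 0
pairs = 33
value = 257 - v
value = 4 - r
process(23)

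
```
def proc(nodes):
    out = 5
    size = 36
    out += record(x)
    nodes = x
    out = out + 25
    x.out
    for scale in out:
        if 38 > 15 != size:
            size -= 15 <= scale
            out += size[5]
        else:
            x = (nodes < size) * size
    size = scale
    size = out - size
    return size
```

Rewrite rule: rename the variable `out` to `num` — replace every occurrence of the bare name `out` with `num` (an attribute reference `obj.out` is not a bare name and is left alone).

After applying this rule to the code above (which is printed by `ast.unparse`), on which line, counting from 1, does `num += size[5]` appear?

11

Transformed code:
def proc(nodes):
    num = 5
    size = 36
    num += record(x)
    nodes = x
    num = num + 25
    x.out
    for scale in num:
        if 38 > 15 != size:
            size -= 15 <= scale
            num += size[5]
        else:
            x = (nodes < size) * size
    size = scale
    size = num - size
    return size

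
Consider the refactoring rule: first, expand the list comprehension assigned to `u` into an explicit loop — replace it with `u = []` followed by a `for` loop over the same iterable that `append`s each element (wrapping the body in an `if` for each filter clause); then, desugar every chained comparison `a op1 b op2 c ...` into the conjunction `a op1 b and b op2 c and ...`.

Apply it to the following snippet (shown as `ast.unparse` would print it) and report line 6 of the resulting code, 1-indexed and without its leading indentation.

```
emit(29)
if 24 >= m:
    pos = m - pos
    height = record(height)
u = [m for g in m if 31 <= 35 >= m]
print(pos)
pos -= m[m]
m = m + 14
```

Transformed code:
emit(29)
if 24 >= m:
    pos = m - pos
    height = record(height)
u = []
for g in m:
    if 31 <= 35 and 35 >= m:
        u.append(m)
print(pos)
pos -= m[m]
m = m + 14

for g in m:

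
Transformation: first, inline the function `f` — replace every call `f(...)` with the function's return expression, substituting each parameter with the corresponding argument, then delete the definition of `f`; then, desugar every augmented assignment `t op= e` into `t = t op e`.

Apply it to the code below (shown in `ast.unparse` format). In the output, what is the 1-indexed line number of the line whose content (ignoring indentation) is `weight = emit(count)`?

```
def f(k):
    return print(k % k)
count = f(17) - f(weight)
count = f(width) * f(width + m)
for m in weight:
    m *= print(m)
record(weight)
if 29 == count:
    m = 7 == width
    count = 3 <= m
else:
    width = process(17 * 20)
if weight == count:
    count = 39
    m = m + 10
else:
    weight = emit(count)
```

Transformed code:
count = print(17 % 17) - print(weight % weight)
count = print(width % width) * print((width + m) % (width + m))
for m in weight:
    m = m * print(m)
record(weight)
if 29 == count:
    m = 7 == width
    count = 3 <= m
else:
    width = process(17 * 20)
if weight == count:
    count = 39
    m = m + 10
else:
    weight = emit(count)

15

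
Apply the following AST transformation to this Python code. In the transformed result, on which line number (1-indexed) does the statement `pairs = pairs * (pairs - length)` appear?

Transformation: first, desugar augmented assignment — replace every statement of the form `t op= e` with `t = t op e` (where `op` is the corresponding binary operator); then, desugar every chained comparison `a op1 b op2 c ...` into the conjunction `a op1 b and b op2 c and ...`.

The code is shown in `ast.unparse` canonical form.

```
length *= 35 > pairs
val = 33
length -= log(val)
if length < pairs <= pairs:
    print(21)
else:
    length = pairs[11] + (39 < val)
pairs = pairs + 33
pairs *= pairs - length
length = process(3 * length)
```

Transformed code:
length = length * (35 > pairs)
val = 33
length = length - log(val)
if length < pairs and pairs <= pairs:
    print(21)
else:
    length = pairs[11] + (39 < val)
pairs = pairs + 33
pairs = pairs * (pairs - length)
length = process(3 * length)

9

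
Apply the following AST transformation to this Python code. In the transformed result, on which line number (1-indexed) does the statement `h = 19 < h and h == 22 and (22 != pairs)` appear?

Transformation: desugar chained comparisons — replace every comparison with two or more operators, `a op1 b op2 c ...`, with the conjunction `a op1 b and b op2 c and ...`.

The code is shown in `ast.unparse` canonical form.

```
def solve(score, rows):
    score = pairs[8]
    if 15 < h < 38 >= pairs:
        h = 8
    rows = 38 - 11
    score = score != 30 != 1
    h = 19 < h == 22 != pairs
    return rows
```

7

Transformed code:
def solve(score, rows):
    score = pairs[8]
    if 15 < h and h < 38 and (38 >= pairs):
        h = 8
    rows = 38 - 11
    score = score != 30 and 30 != 1
    h = 19 < h and h == 22 and (22 != pairs)
    return rows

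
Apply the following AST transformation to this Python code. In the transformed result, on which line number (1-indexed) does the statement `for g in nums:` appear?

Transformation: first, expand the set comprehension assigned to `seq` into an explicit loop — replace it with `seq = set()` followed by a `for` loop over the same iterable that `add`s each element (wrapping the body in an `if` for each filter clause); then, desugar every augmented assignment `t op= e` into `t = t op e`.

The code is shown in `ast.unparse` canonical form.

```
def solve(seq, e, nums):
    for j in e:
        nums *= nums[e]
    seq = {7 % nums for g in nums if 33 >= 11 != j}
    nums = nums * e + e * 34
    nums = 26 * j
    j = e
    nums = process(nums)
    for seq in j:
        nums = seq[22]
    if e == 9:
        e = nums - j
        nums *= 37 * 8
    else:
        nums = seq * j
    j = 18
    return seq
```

5

Transformed code:
def solve(seq, e, nums):
    for j in e:
        nums = nums * nums[e]
    seq = set()
    for g in nums:
        if 33 >= 11 != j:
            seq.add(7 % nums)
    nums = nums * e + e * 34
    nums = 26 * j
    j = e
    nums = process(nums)
    for seq in j:
        nums = seq[22]
    if e == 9:
        e = nums - j
        nums = nums * (37 * 8)
    else:
        nums = seq * j
    j = 18
    return seq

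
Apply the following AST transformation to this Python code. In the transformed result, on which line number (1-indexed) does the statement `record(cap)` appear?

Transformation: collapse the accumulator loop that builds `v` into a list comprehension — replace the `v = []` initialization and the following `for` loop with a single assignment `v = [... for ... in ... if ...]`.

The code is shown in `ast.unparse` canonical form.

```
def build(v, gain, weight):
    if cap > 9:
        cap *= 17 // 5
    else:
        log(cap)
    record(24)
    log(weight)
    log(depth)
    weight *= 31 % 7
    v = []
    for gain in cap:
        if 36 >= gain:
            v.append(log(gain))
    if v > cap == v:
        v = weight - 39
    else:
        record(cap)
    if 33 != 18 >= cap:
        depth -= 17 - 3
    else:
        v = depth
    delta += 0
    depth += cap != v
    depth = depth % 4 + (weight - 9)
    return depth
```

Transformed code:
def build(v, gain, weight):
    if cap > 9:
        cap *= 17 // 5
    else:
        log(cap)
    record(24)
    log(weight)
    log(depth)
    weight *= 31 % 7
    v = [log(gain) for gain in cap if 36 >= gain]
    if v > cap == v:
        v = weight - 39
    else:
        record(cap)
    if 33 != 18 >= cap:
        depth -= 17 - 3
    else:
        v = depth
    delta += 0
    depth += cap != v
    depth = depth % 4 + (weight - 9)
    return depth

14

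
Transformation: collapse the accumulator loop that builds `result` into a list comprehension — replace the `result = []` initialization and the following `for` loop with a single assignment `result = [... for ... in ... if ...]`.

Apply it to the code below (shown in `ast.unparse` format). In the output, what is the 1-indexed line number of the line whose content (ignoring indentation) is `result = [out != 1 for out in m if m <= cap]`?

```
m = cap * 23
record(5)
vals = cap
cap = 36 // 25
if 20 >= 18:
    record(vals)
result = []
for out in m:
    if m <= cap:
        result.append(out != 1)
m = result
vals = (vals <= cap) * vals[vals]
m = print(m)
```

7

Transformed code:
m = cap * 23
record(5)
vals = cap
cap = 36 // 25
if 20 >= 18:
    record(vals)
result = [out != 1 for out in m if m <= cap]
m = result
vals = (vals <= cap) * vals[vals]
m = print(m)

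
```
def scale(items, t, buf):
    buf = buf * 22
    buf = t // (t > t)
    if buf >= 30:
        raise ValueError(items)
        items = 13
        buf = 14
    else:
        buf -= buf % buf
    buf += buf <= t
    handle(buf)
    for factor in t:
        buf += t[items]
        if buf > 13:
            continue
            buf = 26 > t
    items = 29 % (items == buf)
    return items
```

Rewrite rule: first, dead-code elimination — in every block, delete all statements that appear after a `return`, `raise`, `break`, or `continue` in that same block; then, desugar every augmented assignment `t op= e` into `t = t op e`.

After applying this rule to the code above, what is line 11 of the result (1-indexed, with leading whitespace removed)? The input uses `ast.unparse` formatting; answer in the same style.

buf = buf + t[items]

Transformed code:
def scale(items, t, buf):
    buf = buf * 22
    buf = t // (t > t)
    if buf >= 30:
        raise ValueError(items)
    else:
        buf = buf - buf % buf
    buf = buf + (buf <= t)
    handle(buf)
    for factor in t:
        buf = buf + t[items]
        if buf > 13:
            continue
    items = 29 % (items == buf)
    return items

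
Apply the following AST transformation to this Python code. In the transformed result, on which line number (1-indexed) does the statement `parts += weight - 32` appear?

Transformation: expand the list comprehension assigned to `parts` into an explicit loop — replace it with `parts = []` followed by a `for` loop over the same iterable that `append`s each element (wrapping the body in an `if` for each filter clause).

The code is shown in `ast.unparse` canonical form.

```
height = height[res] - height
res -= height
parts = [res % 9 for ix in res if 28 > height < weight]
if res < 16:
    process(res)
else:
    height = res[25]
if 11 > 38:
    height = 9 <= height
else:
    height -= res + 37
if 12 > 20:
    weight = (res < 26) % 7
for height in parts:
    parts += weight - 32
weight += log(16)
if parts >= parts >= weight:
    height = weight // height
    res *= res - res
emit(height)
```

18

Transformed code:
height = height[res] - height
res -= height
parts = []
for ix in res:
    if 28 > height < weight:
        parts.append(res % 9)
if res < 16:
    process(res)
else:
    height = res[25]
if 11 > 38:
    height = 9 <= height
else:
    height -= res + 37
if 12 > 20:
    weight = (res < 26) % 7
for height in parts:
    parts += weight - 32
weight += log(16)
if parts >= parts >= weight:
    height = weight // height
    res *= res - res
emit(height)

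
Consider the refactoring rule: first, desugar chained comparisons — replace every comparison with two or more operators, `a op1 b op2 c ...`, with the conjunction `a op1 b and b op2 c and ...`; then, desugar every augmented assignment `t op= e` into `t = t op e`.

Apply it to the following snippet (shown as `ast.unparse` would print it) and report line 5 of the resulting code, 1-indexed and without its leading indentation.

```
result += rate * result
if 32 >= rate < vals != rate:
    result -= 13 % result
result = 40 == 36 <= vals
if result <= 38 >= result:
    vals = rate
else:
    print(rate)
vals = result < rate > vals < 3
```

if result <= 38 and 38 >= result:

Transformed code:
result = result + rate * result
if 32 >= rate and rate < vals and (vals != rate):
    result = result - 13 % result
result = 40 == 36 and 36 <= vals
if result <= 38 and 38 >= result:
    vals = rate
else:
    print(rate)
vals = result < rate and rate > vals and (vals < 3)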